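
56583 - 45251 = 11332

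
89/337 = 89/337   =  0.26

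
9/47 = 9/47  =  0.19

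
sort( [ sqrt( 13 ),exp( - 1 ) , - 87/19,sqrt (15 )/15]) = [ - 87/19, sqrt(15)/15,exp( - 1),sqrt( 13) ] 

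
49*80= 3920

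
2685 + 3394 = 6079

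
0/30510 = 0 = 0.00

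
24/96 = 1/4 = 0.25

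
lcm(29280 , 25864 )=1551840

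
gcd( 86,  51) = 1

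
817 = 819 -2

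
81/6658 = 81/6658 = 0.01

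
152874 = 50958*3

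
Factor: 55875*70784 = 3955056000 = 2^7 * 3^1*5^3*7^1*79^1*149^1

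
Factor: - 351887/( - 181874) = 2^(-1)*7^(-1)*11^(- 1)*1181^( - 1)*351887^1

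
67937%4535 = 4447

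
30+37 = 67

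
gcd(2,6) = 2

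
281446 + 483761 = 765207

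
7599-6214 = 1385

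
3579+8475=12054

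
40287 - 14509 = 25778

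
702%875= 702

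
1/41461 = 1/41461 = 0.00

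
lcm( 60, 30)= 60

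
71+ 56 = 127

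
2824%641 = 260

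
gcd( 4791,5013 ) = 3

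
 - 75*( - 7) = 525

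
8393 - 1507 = 6886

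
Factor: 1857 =3^1*619^1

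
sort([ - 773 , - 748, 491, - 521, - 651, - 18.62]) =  [  -  773, - 748, - 651, - 521, - 18.62, 491]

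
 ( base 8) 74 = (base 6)140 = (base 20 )30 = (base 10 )60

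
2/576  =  1/288 = 0.00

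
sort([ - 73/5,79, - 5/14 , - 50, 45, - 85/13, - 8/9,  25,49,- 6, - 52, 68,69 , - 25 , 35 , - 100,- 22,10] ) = [ - 100, - 52 , - 50,-25, - 22, - 73/5, - 85/13, - 6, - 8/9, - 5/14, 10,25, 35, 45, 49, 68 , 69,79]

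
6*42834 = 257004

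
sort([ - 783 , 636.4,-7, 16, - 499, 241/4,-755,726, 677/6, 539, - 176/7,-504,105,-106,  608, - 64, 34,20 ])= [ - 783, - 755,-504, - 499, - 106  , - 64,  -  176/7, - 7, 16, 20,34, 241/4, 105, 677/6,  539 , 608, 636.4, 726]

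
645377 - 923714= - 278337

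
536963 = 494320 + 42643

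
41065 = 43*955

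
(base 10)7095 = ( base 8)15667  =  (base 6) 52503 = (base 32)6tn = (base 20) HEF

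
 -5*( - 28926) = 144630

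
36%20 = 16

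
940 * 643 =604420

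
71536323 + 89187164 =160723487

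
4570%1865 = 840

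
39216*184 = 7215744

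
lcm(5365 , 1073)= 5365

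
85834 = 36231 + 49603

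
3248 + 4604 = 7852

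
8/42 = 4/21=0.19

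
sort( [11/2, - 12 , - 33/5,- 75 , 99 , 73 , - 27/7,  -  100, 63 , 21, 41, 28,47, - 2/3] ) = [ - 100, - 75, - 12, - 33/5, - 27/7, - 2/3, 11/2, 21,28,  41, 47, 63, 73,99]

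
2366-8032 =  - 5666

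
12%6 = 0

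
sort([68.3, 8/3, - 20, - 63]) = [ - 63, - 20, 8/3, 68.3]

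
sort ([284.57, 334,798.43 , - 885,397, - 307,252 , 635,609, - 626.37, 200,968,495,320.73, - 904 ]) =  [ - 904 , - 885, - 626.37, - 307,200,252, 284.57, 320.73,334,  397,495,609, 635,798.43, 968 ]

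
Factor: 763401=3^1*19^1*59^1*227^1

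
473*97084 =45920732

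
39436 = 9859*4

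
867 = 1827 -960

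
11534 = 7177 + 4357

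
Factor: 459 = 3^3*17^1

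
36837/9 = 4093 = 4093.00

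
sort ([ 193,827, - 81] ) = [- 81,193, 827] 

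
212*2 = 424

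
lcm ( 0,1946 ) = 0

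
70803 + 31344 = 102147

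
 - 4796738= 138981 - 4935719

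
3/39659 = 3/39659=0.00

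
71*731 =51901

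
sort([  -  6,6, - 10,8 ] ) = [-10, - 6,6,8 ] 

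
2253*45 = 101385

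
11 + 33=44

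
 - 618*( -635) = 392430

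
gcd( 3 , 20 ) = 1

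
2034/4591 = 2034/4591 = 0.44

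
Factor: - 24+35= 11^1 =11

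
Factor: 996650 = 2^1 * 5^2 * 31^1*643^1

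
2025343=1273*1591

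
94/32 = 2 + 15/16= 2.94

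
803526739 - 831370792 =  - 27844053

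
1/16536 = 1/16536=0.00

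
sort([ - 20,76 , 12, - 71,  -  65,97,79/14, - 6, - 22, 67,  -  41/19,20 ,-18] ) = [ - 71, - 65,- 22,  -  20, - 18, - 6,-41/19, 79/14, 12, 20, 67, 76,97 ]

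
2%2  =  0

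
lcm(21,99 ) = 693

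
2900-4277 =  - 1377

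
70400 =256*275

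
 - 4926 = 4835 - 9761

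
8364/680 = 123/10  =  12.30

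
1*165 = 165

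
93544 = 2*46772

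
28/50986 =14/25493= 0.00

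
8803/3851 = 2 + 1101/3851 =2.29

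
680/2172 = 170/543 = 0.31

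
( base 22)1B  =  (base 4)201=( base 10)33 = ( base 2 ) 100001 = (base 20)1d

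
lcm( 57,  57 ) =57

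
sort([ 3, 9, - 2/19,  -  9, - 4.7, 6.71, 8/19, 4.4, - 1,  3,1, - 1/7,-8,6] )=[  -  9, - 8, - 4.7, - 1, - 1/7, - 2/19,8/19, 1, 3, 3 , 4.4,6, 6.71,  9] 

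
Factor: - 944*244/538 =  - 115168/269 = - 2^5*59^1 * 61^1 * 269^( - 1)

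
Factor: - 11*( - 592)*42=2^5*3^1*7^1*11^1*37^1 = 273504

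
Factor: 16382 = 2^1*8191^1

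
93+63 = 156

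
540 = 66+474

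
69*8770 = 605130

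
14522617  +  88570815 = 103093432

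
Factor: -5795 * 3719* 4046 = -2^1*5^1 * 7^1*17^2 * 19^1* 61^1*3719^1 = - 87197793830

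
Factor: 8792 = 2^3*7^1*157^1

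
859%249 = 112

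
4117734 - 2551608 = 1566126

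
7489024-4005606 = 3483418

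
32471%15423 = 1625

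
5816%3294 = 2522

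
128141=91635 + 36506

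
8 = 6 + 2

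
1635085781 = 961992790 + 673092991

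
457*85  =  38845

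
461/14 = 461/14 = 32.93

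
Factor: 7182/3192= 9/4= 2^( - 2)*3^2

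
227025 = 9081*25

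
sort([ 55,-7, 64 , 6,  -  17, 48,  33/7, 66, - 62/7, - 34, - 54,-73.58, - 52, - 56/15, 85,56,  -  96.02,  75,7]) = [ - 96.02, - 73.58, - 54,  -  52,-34, - 17, - 62/7,  -  7, - 56/15, 33/7  ,  6, 7, 48, 55,56,64, 66, 75, 85] 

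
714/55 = 12+54/55 = 12.98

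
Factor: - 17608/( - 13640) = 71/55 = 5^( - 1)*11^( - 1)*71^1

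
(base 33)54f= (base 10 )5592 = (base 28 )73K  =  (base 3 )21200010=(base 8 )12730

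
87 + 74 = 161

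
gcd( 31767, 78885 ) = 3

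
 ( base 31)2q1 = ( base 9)3662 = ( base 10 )2729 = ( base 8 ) 5251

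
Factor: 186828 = 2^2*3^1*15569^1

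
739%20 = 19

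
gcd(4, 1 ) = 1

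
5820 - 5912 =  - 92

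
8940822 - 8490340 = 450482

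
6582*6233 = 41025606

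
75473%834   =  413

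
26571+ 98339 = 124910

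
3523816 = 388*9082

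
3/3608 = 3/3608=0.00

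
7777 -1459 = 6318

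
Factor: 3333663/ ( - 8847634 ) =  - 2^( - 1 )*3^3*37^1*47^1*71^1*83^( - 1)*53299^( -1) 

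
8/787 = 8/787=0.01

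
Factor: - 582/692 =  - 291/346 = - 2^ (-1)*3^1*97^1 *173^ ( - 1 )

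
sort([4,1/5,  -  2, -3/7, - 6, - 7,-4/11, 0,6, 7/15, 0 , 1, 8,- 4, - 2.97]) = [ - 7, - 6,-4,- 2.97, - 2, - 3/7, - 4/11, 0,  0,1/5, 7/15, 1 , 4,  6 , 8 ] 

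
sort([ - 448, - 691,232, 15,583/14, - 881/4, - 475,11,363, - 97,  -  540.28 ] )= [ - 691, - 540.28,  -  475, - 448, - 881/4,-97,11, 15 , 583/14,232,363 ] 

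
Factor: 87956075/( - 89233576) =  - 2^( - 3) * 5^2*19^( - 1)*587063^( - 1 ) * 3518243^1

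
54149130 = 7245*7474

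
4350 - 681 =3669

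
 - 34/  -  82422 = 17/41211 = 0.00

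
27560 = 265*104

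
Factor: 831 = 3^1*277^1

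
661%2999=661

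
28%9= 1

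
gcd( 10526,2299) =19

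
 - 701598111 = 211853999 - 913452110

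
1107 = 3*369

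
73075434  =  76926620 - 3851186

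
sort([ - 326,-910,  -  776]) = [- 910 , - 776, - 326]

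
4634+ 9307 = 13941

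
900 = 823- - 77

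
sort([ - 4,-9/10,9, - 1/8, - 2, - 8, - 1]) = [ - 8, -4, - 2, - 1,-9/10,  -  1/8,9]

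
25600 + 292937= 318537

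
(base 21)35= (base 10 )68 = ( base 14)4C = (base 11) 62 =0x44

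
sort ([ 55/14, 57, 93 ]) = [ 55/14, 57, 93] 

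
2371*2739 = 6494169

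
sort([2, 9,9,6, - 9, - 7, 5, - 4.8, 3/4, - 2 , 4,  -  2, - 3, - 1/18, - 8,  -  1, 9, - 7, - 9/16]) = [ - 9, - 8,-7, - 7, - 4.8,-3,-2, - 2, - 1, - 9/16, - 1/18, 3/4,2,4, 5, 6, 9, 9, 9 ]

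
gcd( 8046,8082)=18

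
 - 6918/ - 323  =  6918/323 = 21.42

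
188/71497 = 188/71497 = 0.00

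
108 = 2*54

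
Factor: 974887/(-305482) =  - 2^(-1 )*19^( - 1 )*8039^( - 1 )*974887^1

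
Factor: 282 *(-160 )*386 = - 17416320 =- 2^7*3^1*5^1 * 47^1*193^1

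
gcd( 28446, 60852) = 66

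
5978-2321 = 3657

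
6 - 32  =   - 26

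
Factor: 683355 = 3^1*5^1*45557^1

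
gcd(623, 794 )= 1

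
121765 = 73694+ 48071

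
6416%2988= 440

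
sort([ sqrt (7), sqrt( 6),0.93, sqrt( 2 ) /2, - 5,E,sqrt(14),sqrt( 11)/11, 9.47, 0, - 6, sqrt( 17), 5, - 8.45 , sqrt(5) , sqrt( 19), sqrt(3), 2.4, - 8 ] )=[ - 8.45,-8, - 6, - 5,0, sqrt ( 11)/11, sqrt( 2)/2,0.93, sqrt( 3),sqrt (5), 2.4, sqrt( 6), sqrt( 7), E, sqrt(14 ), sqrt(17),sqrt ( 19), 5, 9.47]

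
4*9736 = 38944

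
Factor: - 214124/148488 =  - 199/138 = -  2^(-1)*3^( - 1 )*23^(  -  1)*199^1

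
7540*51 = 384540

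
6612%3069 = 474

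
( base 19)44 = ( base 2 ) 1010000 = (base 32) 2G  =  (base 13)62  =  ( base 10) 80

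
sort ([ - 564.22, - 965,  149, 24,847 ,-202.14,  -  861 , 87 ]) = [ - 965,- 861,-564.22, - 202.14,24, 87, 149,847 ]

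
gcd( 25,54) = 1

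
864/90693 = 32/3359=0.01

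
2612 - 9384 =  - 6772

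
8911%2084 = 575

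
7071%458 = 201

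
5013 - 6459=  - 1446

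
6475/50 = 259/2 = 129.50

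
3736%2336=1400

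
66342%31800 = 2742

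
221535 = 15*14769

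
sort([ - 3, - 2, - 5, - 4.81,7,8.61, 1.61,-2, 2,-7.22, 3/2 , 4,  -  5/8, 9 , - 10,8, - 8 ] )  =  [ - 10, - 8, - 7.22, -5, - 4.81, - 3,-2,-2 , - 5/8, 3/2, 1.61,2, 4 , 7, 8 , 8.61 , 9]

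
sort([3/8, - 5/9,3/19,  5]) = [-5/9,3/19 , 3/8 , 5]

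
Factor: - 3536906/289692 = - 2^( - 1 )  *3^( - 2)*13^( -1 )*41^1*619^( - 1)* 43133^1  =  -1768453/144846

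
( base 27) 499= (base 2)110001100000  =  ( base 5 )100133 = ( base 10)3168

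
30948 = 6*5158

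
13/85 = 13/85= 0.15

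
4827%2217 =393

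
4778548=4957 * 964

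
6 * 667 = 4002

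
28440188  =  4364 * 6517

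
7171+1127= 8298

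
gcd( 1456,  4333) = 7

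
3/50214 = 1/16738 = 0.00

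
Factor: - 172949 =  - 7^1*31^1*797^1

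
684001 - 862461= - 178460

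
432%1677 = 432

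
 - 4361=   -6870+2509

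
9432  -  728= 8704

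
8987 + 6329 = 15316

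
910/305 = 2  +  60/61 = 2.98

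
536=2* 268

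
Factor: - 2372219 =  - 41^1*57859^1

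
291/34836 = 97/11612 = 0.01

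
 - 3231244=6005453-9236697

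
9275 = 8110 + 1165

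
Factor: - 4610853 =  -  3^2 * 13^1 * 39409^1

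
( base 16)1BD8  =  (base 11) 53A0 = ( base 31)7CT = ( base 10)7128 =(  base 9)10700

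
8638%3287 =2064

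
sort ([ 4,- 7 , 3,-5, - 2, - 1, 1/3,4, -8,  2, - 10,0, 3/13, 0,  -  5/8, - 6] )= [ -10  ,  -  8, - 7, -6, - 5, - 2,  -  1, - 5/8 , 0, 0, 3/13, 1/3, 2,3,4, 4]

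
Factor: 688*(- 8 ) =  - 5504 =- 2^7*43^1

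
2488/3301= 2488/3301 = 0.75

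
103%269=103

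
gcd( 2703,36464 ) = 53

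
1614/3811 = 1614/3811 = 0.42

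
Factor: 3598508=2^2  *  47^1*19141^1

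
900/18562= 450/9281 = 0.05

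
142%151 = 142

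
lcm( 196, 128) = 6272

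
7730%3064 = 1602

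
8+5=13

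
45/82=45/82=0.55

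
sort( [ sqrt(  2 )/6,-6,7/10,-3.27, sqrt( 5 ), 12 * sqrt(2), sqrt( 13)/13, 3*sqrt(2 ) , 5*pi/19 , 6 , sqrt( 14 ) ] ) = [-6,-3.27,sqrt (2) /6,  sqrt( 13) /13,7/10,5*pi/19, sqrt (5 ), sqrt(14 ), 3*sqrt(2 ),6, 12*sqrt ( 2 )] 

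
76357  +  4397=80754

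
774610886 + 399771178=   1174382064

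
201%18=3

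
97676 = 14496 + 83180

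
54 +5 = 59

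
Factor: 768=2^8 * 3^1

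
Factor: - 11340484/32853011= - 2^2*137^( - 1)*239803^( - 1 ) * 2835121^1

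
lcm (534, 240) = 21360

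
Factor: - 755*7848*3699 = - 2^3 * 3^5*5^1 * 109^1*137^1*151^1 = - 21917462760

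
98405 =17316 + 81089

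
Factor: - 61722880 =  - 2^8 * 5^1*48221^1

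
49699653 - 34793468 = 14906185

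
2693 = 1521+1172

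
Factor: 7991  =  61^1*131^1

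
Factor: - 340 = -2^2 *5^1*17^1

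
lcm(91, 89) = 8099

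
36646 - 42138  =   - 5492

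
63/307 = 63/307=0.21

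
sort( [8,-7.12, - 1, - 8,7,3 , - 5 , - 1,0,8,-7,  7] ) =[ -8,- 7.12 , - 7, - 5,-1, - 1,0,3,7 , 7,8,8 ] 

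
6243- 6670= - 427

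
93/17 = 93/17 =5.47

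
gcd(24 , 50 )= 2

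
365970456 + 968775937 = 1334746393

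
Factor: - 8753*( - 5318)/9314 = 2659^1 *4657^( - 1 )*8753^1 = 23274227/4657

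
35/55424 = 35/55424 = 0.00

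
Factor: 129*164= 2^2*3^1 * 41^1 * 43^1 = 21156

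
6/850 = 3/425  =  0.01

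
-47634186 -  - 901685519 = 854051333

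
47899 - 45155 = 2744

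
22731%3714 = 447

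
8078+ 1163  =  9241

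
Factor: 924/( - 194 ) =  - 462/97  =  - 2^1*3^1*7^1*11^1* 97^( - 1 )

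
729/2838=243/946 = 0.26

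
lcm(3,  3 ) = 3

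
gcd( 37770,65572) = 2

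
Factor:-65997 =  - 3^2*7333^1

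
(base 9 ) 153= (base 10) 129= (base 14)93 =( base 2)10000001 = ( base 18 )73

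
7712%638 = 56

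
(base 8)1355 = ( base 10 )749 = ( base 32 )nd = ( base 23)19d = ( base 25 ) 14O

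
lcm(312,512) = 19968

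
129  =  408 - 279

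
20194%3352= 82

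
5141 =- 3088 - -8229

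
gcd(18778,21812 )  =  82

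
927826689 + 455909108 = 1383735797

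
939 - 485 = 454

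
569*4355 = 2477995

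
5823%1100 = 323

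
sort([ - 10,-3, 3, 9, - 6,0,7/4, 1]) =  [ - 10, - 6,  -  3 , 0, 1, 7/4, 3, 9]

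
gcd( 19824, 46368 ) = 336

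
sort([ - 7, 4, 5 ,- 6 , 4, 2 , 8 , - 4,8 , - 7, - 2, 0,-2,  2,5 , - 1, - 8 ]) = [ -8, - 7 , - 7, - 6, - 4,-2 , - 2 , - 1,0 , 2, 2, 4,  4 , 5,  5 , 8, 8 ]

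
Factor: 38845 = 5^1 * 17^1*457^1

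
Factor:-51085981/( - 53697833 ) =7^(-1 )*877^(-1)*1493^1*8747^ ( - 1) * 34217^1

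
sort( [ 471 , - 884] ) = [  -  884, 471]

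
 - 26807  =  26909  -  53716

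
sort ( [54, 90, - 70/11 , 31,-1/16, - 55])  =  [ - 55, - 70/11,-1/16,31,54,90] 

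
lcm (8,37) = 296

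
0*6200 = 0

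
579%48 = 3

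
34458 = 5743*6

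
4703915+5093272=9797187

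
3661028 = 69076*53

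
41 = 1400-1359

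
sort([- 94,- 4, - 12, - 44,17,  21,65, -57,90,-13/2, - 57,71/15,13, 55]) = [ - 94,  -  57,-57, - 44,-12,- 13/2, - 4 , 71/15, 13,17, 21, 55 , 65, 90]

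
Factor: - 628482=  - 2^1*3^1*19^1*37^1* 149^1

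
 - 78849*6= - 473094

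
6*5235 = 31410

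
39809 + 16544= 56353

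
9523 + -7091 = 2432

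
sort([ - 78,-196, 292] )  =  [ - 196,  -  78, 292 ]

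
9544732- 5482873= 4061859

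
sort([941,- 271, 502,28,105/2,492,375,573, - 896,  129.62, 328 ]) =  [ - 896, - 271, 28,105/2,129.62,328, 375,492 , 502, 573 , 941]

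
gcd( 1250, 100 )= 50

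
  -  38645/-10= 7729/2 =3864.50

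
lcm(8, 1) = 8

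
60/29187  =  20/9729 =0.00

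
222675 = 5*44535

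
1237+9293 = 10530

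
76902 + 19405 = 96307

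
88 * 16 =1408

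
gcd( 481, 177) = 1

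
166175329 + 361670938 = 527846267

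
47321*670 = 31705070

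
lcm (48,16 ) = 48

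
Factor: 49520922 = 2^1 * 3^1 * 11^1 * 29^1 * 25873^1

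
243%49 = 47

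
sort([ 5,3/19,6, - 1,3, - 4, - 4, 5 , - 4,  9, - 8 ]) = [  -  8, - 4, - 4,-4,-1,3/19,3,5,5, 6, 9 ] 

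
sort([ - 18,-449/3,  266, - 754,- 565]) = [ - 754,- 565, - 449/3,  -  18,  266]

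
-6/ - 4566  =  1/761 = 0.00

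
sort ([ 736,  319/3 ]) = [319/3, 736] 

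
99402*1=99402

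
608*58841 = 35775328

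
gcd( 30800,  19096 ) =616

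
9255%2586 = 1497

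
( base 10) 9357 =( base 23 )HFJ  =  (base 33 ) 8JI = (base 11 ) 7037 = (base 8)22215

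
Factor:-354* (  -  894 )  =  2^2 *3^2*59^1*149^1 = 316476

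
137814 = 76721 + 61093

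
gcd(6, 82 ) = 2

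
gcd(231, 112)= 7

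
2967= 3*989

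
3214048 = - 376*(-8548)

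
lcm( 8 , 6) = 24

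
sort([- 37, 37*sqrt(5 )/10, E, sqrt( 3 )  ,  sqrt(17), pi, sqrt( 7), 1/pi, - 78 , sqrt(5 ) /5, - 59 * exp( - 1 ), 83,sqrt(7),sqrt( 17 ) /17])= [ - 78, - 37, - 59 * exp ( - 1 ), sqrt ( 17) /17,1/pi, sqrt(5) /5,sqrt(3 ), sqrt (7), sqrt( 7), E, pi, sqrt(17 ), 37*sqrt ( 5 ) /10, 83 ]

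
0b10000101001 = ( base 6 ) 4533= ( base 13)63C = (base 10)1065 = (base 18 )353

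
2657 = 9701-7044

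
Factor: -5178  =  -2^1*3^1*863^1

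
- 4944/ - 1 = 4944/1=4944.00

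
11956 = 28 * 427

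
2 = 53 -51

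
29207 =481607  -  452400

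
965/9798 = 965/9798 = 0.10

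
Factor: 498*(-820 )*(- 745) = 304228200 = 2^3*3^1*5^2*41^1*83^1*149^1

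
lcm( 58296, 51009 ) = 408072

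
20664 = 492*42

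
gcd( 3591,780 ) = 3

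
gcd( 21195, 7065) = 7065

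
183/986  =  183/986=0.19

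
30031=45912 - 15881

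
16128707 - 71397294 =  - 55268587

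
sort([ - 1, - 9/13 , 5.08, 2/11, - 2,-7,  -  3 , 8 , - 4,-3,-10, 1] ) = [-10,-7,- 4, - 3, - 3 , - 2, - 1, - 9/13,2/11 , 1, 5.08, 8]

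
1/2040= 1/2040  =  0.00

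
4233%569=250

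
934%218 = 62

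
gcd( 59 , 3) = 1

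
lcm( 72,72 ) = 72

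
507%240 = 27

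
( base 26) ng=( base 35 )HJ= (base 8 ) 1146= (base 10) 614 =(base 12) 432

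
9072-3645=5427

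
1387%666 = 55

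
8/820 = 2/205 =0.01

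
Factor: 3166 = 2^1*1583^1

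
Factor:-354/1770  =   - 5^( -1) = - 1/5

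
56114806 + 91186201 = 147301007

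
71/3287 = 71/3287 = 0.02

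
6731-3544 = 3187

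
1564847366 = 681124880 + 883722486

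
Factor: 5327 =7^1*761^1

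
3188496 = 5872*543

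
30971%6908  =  3339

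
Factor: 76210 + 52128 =128338 = 2^1 * 7^1 * 89^1*103^1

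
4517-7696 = - 3179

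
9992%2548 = 2348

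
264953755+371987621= 636941376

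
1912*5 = 9560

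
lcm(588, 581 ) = 48804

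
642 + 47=689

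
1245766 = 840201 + 405565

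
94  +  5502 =5596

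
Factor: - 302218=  - 2^1* 7^1*21587^1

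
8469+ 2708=11177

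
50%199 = 50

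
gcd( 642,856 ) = 214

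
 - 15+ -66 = -81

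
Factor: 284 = 2^2 * 71^1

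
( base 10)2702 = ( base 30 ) 302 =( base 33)2FT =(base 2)101010001110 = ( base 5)41302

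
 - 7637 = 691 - 8328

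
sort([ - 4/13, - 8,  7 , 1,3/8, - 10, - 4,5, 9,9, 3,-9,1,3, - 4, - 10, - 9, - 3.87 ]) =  [ - 10 , - 10, - 9, - 9, - 8, - 4, - 4, - 3.87, - 4/13,3/8, 1,1,3,3,5,7,9, 9 ] 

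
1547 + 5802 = 7349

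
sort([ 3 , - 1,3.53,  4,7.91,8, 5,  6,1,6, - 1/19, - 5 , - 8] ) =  [-8,-5,  -  1,-1/19, 1, 3,3.53,4,5, 6,6 , 7.91,8]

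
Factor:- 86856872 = -2^3*269^1*40361^1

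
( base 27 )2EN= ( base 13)B00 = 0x743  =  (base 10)1859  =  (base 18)5d5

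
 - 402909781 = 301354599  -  704264380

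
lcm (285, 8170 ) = 24510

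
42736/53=806 + 18/53 =806.34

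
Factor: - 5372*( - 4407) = 2^2*3^1*13^1*17^1*79^1*113^1 = 23674404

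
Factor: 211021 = 17^1*12413^1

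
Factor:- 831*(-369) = 3^3*41^1  *  277^1 = 306639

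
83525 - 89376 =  - 5851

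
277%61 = 33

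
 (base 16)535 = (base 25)238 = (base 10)1333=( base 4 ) 110311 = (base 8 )2465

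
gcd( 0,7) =7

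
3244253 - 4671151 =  - 1426898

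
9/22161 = 3/7387   =  0.00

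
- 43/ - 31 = 1+12/31  =  1.39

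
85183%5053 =4335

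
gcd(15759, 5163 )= 3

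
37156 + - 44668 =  - 7512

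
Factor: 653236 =2^2*163309^1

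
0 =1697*0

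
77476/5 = 77476/5 = 15495.20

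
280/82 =140/41 = 3.41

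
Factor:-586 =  - 2^1 *293^1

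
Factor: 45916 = 2^2 * 13^1*883^1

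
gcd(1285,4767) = 1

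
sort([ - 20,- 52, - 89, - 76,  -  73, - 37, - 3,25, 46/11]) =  [ - 89, - 76, - 73, - 52, - 37, - 20, - 3, 46/11 , 25 ] 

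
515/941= 515/941 = 0.55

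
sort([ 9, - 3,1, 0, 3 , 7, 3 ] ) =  [  -  3  ,  0, 1 , 3, 3,7,9]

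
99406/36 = 49703/18   =  2761.28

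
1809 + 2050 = 3859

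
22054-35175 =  -13121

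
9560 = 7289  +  2271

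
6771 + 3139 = 9910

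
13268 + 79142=92410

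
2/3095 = 2/3095 = 0.00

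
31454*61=1918694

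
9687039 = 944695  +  8742344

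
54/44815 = 54/44815 = 0.00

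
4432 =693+3739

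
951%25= 1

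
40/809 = 40/809 = 0.05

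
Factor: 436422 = 2^1*3^1*7^1 *10391^1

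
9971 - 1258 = 8713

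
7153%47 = 9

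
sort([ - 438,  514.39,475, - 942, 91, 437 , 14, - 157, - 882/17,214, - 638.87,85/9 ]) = [ - 942 ,-638.87, - 438 , - 157 , - 882/17,  85/9 , 14,  91,214,  437,475,514.39]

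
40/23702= 20/11851 =0.00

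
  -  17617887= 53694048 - 71311935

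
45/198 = 5/22 = 0.23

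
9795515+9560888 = 19356403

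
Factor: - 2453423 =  - 7^1*17^1*53^1*389^1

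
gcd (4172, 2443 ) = 7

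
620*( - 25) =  - 15500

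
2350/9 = 2350/9 = 261.11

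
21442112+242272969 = 263715081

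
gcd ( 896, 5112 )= 8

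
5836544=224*26056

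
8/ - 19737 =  - 1 + 19729/19737 = -0.00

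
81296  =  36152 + 45144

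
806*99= 79794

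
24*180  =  4320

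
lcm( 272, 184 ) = 6256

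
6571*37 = 243127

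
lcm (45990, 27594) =137970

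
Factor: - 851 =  - 23^1*37^1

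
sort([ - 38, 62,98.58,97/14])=[ - 38,97/14,62 , 98.58]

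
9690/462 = 20 + 75/77 = 20.97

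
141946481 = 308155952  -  166209471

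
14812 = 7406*2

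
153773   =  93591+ 60182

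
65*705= 45825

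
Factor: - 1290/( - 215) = 2^1 * 3^1 = 6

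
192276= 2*96138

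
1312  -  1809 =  - 497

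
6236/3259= 6236/3259 = 1.91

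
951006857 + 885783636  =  1836790493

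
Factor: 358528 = 2^7*2801^1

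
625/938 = 625/938=0.67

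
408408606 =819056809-410648203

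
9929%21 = 17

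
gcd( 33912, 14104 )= 8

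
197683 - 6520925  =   - 6323242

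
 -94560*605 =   -  57208800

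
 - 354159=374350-728509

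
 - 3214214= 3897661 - 7111875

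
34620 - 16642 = 17978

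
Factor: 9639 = 3^4*7^1*17^1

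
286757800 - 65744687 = 221013113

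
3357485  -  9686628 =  - 6329143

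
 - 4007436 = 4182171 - 8189607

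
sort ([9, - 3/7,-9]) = [-9,  -  3/7,9 ]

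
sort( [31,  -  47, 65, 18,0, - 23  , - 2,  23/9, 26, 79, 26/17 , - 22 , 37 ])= [ - 47, - 23, - 22, - 2 , 0,26/17, 23/9,18, 26,31, 37, 65,79 ] 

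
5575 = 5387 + 188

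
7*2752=19264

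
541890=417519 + 124371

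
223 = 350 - 127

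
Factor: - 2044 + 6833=4789   =  4789^1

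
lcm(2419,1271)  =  74989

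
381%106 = 63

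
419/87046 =419/87046 = 0.00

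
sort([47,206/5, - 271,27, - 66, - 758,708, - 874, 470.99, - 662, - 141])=[  -  874 , - 758, - 662, - 271,-141, - 66, 27,206/5, 47,  470.99 , 708 ] 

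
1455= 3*485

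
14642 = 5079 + 9563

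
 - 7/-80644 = 7/80644=0.00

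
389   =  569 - 180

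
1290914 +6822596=8113510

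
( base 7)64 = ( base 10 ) 46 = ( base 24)1m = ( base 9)51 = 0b101110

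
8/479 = 8/479 = 0.02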